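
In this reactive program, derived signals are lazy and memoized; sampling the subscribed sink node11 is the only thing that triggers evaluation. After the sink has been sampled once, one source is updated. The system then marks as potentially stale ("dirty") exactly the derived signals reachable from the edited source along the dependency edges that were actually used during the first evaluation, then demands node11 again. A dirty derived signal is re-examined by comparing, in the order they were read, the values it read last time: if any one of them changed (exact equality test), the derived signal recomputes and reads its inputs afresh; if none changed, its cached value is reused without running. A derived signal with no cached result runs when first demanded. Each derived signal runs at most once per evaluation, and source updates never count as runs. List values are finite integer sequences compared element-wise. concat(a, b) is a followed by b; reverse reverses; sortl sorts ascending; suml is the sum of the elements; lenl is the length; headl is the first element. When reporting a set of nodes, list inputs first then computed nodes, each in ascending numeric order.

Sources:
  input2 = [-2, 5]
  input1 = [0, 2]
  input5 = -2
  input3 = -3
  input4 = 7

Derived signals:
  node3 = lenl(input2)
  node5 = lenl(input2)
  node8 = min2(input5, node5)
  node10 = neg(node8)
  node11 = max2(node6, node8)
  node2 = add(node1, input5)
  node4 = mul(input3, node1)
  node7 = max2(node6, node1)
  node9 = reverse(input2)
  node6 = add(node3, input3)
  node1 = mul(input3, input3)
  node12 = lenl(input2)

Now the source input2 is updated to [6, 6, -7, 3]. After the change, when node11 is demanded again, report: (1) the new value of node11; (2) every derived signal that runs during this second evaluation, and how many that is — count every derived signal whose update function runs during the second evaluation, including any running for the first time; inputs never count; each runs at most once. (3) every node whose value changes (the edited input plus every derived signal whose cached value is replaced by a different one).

Demanding node11 again yields 1.
5 derived signals run: node3, node5, node6, node8, node11.
The nodes whose values change: input2, node3, node5, node6, node11.

First demand of the output computes:
  node3 = lenl([-2, 5]) = 2
  node5 = lenl([-2, 5]) = 2
  node6 = add(2, -3) = -1
  node8 = min2(-2, 2) = -2
  node11 = max2(-1, -2) = -1

After the edit, cleaning proceeds:
  node3: a read changed (input2 [-2, 5]->[6, 6, -7, 3]) — executes, giving 4.
  node5: a read changed (input2 [-2, 5]->[6, 6, -7, 3]) — executes, giving 4.
  node6: a read changed (node3 2->4) — executes, giving 1.
  node8: a read changed (node5 2->4) — executes, giving -2 — identical to its old value.
  node11: a read changed (node6 -1->1) — executes, giving 1.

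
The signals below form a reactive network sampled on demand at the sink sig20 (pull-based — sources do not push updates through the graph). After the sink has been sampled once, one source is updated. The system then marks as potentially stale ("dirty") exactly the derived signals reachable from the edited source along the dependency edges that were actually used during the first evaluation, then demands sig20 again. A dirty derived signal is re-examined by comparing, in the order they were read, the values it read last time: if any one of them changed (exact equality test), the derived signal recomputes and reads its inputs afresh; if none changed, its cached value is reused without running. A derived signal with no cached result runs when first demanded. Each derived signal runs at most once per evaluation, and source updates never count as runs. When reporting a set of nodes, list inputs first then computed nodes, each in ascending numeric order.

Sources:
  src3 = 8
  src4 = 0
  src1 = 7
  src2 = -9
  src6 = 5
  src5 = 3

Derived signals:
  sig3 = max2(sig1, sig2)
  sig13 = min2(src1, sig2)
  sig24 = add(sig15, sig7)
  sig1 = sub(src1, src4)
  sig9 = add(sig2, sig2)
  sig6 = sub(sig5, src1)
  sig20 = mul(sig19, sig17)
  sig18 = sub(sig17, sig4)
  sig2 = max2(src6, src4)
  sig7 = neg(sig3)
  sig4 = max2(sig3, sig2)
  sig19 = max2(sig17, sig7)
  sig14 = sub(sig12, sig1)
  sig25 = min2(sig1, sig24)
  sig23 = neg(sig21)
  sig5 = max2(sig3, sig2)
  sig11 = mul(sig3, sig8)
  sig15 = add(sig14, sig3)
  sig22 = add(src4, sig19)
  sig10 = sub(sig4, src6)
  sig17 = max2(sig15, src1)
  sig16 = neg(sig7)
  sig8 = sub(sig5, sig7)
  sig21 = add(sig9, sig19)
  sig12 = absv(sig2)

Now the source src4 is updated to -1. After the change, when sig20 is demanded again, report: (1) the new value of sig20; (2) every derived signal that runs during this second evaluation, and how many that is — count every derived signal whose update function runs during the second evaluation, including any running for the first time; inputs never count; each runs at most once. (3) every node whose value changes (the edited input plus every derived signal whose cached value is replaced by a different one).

Initial pass — values computed on the first demand:
  sig1 = sub(7, 0) = 7
  sig2 = max2(5, 0) = 5
  sig3 = max2(7, 5) = 7
  sig7 = neg(7) = -7
  sig12 = absv(5) = 5
  sig14 = sub(5, 7) = -2
  sig15 = add(-2, 7) = 5
  sig17 = max2(5, 7) = 7
  sig19 = max2(7, -7) = 7
  sig20 = mul(7, 7) = 49

Second demand — change propagation:
  sig1: re-runs because src4 0->-1; new result 8.
  sig2: re-runs because src4 0->-1; new result 5 (unchanged).
  sig3: re-runs because sig1 7->8; new result 8.
  sig7: re-runs because sig3 7->8; new result -8.
  sig12: re-examined; everything it read last time is the same (sig2 unchanged) — cache 5 kept, no run.
  sig14: re-runs because sig1 7->8; new result -3.
  sig15: re-runs because sig14 -2->-3; sig3 7->8; new result 5 (unchanged).
  sig17: re-examined; everything it read last time is the same (sig15 unchanged, src1 unchanged) — cache 7 kept, no run.
  sig19: re-runs because sig7 -7->-8; new result 7 (unchanged).
  sig20: re-examined; everything it read last time is the same (sig19 unchanged, sig17 unchanged) — cache 49 kept, no run.

The important point: at sig12 every value read last time is unchanged, so the dirty flag clears without a run.

sig20 now evaluates to 49.
Run set: sig1, sig2, sig3, sig7, sig14, sig15, sig19 (7 run).
Changed values: src4, sig1, sig3, sig7, sig14.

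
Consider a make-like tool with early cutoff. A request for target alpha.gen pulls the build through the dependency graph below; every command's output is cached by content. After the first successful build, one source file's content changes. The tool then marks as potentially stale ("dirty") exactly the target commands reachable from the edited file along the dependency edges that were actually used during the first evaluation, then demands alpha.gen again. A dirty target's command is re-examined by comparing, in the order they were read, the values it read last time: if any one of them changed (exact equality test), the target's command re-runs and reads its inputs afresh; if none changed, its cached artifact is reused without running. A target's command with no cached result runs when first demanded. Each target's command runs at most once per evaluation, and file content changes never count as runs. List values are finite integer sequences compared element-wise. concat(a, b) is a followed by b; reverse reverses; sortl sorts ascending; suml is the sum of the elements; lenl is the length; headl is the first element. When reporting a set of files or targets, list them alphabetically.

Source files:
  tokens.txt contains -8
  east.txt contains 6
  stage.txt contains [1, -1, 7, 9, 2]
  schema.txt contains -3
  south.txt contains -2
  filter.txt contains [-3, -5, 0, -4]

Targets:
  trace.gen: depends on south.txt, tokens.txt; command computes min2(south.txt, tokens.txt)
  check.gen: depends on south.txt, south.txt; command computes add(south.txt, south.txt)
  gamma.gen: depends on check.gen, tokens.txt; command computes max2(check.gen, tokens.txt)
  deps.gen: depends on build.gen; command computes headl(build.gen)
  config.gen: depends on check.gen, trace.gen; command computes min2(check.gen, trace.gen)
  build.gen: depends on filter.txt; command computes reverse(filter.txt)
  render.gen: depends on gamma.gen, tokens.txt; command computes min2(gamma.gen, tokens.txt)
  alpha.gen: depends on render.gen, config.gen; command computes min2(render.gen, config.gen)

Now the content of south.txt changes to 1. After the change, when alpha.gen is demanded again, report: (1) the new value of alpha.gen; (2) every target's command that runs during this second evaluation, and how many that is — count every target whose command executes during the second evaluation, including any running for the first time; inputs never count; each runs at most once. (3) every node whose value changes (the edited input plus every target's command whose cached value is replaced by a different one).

Demanding alpha.gen again yields -8.
5 target commands run: check.gen, config.gen, gamma.gen, render.gen, trace.gen.
The nodes whose values change: check.gen, gamma.gen, south.txt.
Note where the cutoff bites: alpha.gen is checked, finds nothing changed, and keeps its cache.

First demand of the output computes:
  check.gen = add(-2, -2) = -4
  gamma.gen = max2(-4, -8) = -4
  render.gen = min2(-4, -8) = -8
  trace.gen = min2(-2, -8) = -8
  config.gen = min2(-4, -8) = -8
  alpha.gen = min2(-8, -8) = -8

After the edit, cleaning proceeds:
  check.gen: a read changed (south.txt -2->1; south.txt -2->1) — executes, giving 2.
  gamma.gen: a read changed (check.gen -4->2) — executes, giving 2.
  render.gen: a read changed (gamma.gen -4->2) — executes, giving -8 — identical to its old value.
  trace.gen: a read changed (south.txt -2->1) — executes, giving -8 — identical to its old value.
  config.gen: a read changed (check.gen -4->2) — executes, giving -8 — identical to its old value.
  alpha.gen: dirty, but its reads are unchanged (render.gen unchanged, config.gen unchanged); cached -8 stands.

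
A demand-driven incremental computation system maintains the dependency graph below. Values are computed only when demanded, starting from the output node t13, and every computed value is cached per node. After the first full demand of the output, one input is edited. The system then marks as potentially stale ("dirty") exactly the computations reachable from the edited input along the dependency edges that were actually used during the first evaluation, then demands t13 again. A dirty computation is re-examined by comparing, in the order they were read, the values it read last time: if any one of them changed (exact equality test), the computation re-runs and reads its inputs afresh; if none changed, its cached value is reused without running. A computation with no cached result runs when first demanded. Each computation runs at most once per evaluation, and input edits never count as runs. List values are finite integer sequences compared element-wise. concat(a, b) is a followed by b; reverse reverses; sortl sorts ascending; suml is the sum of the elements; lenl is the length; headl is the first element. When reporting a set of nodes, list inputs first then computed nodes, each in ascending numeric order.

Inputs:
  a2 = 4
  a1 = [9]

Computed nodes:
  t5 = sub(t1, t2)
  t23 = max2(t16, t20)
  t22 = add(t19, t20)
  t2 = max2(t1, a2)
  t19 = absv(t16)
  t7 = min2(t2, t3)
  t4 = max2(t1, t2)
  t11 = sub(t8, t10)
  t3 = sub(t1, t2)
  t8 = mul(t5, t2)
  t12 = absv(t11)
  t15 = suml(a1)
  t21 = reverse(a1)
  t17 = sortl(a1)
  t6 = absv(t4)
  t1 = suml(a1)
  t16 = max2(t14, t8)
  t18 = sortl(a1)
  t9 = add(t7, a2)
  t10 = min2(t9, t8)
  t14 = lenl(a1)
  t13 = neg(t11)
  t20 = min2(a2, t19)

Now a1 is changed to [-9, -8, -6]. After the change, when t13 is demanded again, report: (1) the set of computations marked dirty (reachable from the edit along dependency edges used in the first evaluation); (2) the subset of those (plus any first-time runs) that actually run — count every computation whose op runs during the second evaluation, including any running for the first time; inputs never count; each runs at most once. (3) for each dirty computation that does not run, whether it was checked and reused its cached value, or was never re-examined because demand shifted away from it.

Marked dirty: t1, t2, t3, t5, t7, t8, t9, t10, t11, t13.
Computations that run: t1, t2, t3, t5, t7, t8, t9, t10, t11 — 9 in total.
Checked but reused from cache: t13.
Key observation: the change is absorbed at t11 — it re-runs but produces the same value, and the output's value is unchanged.

First evaluation (everything demanded from the output):
  t1 = suml([9]) = 9
  t2 = max2(9, 4) = 9
  t3 = sub(9, 9) = 0
  t5 = sub(9, 9) = 0
  t7 = min2(9, 0) = 0
  t8 = mul(0, 9) = 0
  t9 = add(0, 4) = 4
  t10 = min2(4, 0) = 0
  t11 = sub(0, 0) = 0
  t13 = neg(0) = 0

Propagation after the edit:
  t1: runs — a1 [9]->[-9, -8, -6]; result -23.
  t2: runs — t1 9->-23; result 4.
  t3: runs — t1 9->-23; t2 9->4; result -27.
  t5: runs — t1 9->-23; t2 9->4; result -27.
  t7: runs — t2 9->4; t3 0->-27; result -27.
  t8: runs — t5 0->-27; t2 9->4; result -108.
  t9: runs — t7 0->-27; result -23.
  t10: runs — t9 4->-23; t8 0->-108; result -108.
  t11: runs — t8 0->-108; t10 0->-108; result 0 (same value as before).
  t13: checked — values it read are unchanged (t11 unchanged); reused cached 0 without running.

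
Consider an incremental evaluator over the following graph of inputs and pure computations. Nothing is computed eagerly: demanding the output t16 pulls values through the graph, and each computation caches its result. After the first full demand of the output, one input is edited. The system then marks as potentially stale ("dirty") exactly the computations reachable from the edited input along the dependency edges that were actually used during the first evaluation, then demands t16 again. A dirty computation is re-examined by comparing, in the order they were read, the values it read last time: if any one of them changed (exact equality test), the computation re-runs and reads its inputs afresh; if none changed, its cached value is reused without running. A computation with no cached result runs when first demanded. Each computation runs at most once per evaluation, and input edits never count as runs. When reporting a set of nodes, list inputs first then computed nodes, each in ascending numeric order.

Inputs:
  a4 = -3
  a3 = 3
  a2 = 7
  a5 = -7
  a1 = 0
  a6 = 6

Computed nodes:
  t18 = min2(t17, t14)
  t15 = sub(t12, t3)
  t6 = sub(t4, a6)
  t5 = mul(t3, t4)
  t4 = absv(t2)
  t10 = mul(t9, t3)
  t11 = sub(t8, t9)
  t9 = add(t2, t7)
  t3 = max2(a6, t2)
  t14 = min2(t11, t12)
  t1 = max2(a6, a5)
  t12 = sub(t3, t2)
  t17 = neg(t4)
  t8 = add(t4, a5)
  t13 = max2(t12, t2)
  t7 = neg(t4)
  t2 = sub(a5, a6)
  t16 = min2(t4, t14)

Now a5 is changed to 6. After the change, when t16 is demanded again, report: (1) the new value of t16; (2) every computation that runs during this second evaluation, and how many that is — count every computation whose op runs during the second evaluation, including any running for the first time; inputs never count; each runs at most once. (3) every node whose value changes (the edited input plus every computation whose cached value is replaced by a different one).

t16 now evaluates to 0.
Run set: t2, t3, t4, t7, t8, t9, t11, t12, t14, t16 (10 run).
Changed values: a5, t2, t4, t7, t9, t11, t12, t14, t16.

Initial pass — values computed on the first demand:
  t2 = sub(-7, 6) = -13
  t3 = max2(6, -13) = 6
  t4 = absv(-13) = 13
  t7 = neg(13) = -13
  t8 = add(13, -7) = 6
  t9 = add(-13, -13) = -26
  t11 = sub(6, -26) = 32
  t12 = sub(6, -13) = 19
  t14 = min2(32, 19) = 19
  t16 = min2(13, 19) = 13

Second demand — change propagation:
  t2: re-runs because a5 -7->6; new result 0.
  t3: re-runs because t2 -13->0; new result 6 (unchanged).
  t4: re-runs because t2 -13->0; new result 0.
  t7: re-runs because t4 13->0; new result 0.
  t8: re-runs because t4 13->0; a5 -7->6; new result 6 (unchanged).
  t9: re-runs because t2 -13->0; t7 -13->0; new result 0.
  t11: re-runs because t9 -26->0; new result 6.
  t12: re-runs because t2 -13->0; new result 6.
  t14: re-runs because t11 32->6; t12 19->6; new result 6.
  t16: re-runs because t4 13->0; t14 19->6; new result 0.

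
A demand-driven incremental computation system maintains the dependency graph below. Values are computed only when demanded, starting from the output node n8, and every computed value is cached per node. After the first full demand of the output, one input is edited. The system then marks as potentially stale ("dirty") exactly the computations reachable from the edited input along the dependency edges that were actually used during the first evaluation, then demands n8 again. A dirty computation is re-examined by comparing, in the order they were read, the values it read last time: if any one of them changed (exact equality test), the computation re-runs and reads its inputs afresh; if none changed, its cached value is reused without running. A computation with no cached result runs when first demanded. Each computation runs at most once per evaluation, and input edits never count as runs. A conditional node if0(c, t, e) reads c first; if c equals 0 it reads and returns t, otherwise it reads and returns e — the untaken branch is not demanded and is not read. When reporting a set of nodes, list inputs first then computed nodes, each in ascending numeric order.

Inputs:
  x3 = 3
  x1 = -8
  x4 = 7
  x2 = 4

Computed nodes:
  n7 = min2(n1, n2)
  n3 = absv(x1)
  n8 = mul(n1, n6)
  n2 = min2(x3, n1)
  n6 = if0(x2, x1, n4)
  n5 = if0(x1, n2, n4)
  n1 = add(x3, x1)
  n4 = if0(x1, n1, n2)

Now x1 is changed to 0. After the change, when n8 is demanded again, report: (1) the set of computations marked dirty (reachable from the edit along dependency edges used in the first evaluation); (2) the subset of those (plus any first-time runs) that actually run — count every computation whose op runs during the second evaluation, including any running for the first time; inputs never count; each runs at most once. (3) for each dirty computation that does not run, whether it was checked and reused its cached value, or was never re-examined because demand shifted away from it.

Marked dirty: n1, n2, n4, n6, n8.
Computations that run: n1, n4, n6, n8 — 4 in total.
Never re-examined (demand shifted away): n2.
Key observation: a condition flipped, so demand moved to the other branch — n2 is never re-examined.

First evaluation (everything demanded from the output):
  n1 = add(3, -8) = -5
  n2 = min2(3, -5) = -5
  n4 = if0(x1=-8 -> else branch n2) = -5
  n6 = if0(x2=4 -> else branch n4) = -5
  n8 = mul(-5, -5) = 25

Propagation after the edit:
  n1: runs — x1 -8->0; result 3.
  n2: marked dirty but never re-examined — demand shifted away from it.
  n4: runs — x1 -8->0; result 3.
  n6: runs — n4 -5->3; result 3.
  n8: runs — n1 -5->3; n6 -5->3; result 9.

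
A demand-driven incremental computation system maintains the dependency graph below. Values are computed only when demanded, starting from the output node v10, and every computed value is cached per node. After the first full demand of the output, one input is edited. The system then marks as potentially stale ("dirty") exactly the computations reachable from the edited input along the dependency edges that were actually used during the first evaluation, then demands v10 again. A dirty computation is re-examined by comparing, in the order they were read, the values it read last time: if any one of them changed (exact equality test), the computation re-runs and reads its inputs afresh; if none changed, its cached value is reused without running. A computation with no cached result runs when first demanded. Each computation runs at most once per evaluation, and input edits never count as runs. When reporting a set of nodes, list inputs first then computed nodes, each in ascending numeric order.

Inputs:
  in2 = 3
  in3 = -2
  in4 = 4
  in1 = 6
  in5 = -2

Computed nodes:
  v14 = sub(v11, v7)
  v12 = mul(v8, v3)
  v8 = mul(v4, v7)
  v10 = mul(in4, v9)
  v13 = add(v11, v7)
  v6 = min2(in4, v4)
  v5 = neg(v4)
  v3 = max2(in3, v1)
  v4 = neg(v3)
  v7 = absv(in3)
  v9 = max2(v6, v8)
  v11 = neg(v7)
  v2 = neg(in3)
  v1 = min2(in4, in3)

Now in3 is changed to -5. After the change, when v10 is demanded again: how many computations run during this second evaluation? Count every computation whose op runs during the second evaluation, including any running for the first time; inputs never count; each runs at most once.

Computations that run: v1, v3, v4, v6, v7, v8, v9, v10 — 8 in total.

First evaluation (everything demanded from the output):
  v1 = min2(4, -2) = -2
  v3 = max2(-2, -2) = -2
  v4 = neg(-2) = 2
  v6 = min2(4, 2) = 2
  v7 = absv(-2) = 2
  v8 = mul(2, 2) = 4
  v9 = max2(2, 4) = 4
  v10 = mul(4, 4) = 16

Propagation after the edit:
  v1: runs — in3 -2->-5; result -5.
  v3: runs — in3 -2->-5; v1 -2->-5; result -5.
  v4: runs — v3 -2->-5; result 5.
  v6: runs — v4 2->5; result 4.
  v7: runs — in3 -2->-5; result 5.
  v8: runs — v4 2->5; v7 2->5; result 25.
  v9: runs — v6 2->4; v8 4->25; result 25.
  v10: runs — v9 4->25; result 100.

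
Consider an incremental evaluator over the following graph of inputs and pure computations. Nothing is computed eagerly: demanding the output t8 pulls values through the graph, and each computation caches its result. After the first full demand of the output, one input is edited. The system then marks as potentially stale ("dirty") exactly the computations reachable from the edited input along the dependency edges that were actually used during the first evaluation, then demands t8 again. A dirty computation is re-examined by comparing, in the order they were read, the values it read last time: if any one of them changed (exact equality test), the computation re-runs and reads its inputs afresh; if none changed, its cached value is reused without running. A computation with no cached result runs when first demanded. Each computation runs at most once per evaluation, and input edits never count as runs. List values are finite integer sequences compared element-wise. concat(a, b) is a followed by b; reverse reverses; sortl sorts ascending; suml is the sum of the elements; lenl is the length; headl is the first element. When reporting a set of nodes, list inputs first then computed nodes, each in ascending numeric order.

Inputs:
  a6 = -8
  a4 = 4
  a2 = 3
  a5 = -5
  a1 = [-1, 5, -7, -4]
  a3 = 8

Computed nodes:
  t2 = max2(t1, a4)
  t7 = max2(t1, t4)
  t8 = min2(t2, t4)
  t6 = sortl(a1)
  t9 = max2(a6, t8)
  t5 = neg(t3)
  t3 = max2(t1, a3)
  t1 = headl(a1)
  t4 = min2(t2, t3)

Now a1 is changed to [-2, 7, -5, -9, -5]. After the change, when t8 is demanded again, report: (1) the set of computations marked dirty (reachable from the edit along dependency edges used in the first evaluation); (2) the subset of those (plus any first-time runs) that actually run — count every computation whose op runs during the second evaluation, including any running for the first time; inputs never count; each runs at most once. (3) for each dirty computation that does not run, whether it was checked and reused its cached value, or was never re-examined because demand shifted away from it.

Initial pass — values computed on the first demand:
  t1 = headl([-1, 5, -7, -4]) = -1
  t2 = max2(-1, 4) = 4
  t3 = max2(-1, 8) = 8
  t4 = min2(4, 8) = 4
  t8 = min2(4, 4) = 4

Second demand — change propagation:
  t1: re-runs because a1 [-1, 5, -7, -4]->[-2, 7, -5, -9, -5]; new result -2.
  t2: re-runs because t1 -1->-2; new result 4 (unchanged).
  t3: re-runs because t1 -1->-2; new result 8 (unchanged).
  t4: re-examined; everything it read last time is the same (t2 unchanged, t3 unchanged) — cache 4 kept, no run.
  t8: re-examined; everything it read last time is the same (t2 unchanged, t4 unchanged) — cache 4 kept, no run.

The important point: at t4 every value read last time is unchanged, so the dirty flag clears without a run.

Dirty set: t1, t2, t3, t4, t8.
Run set: t1, t2, t3 (3 run).
Re-examined without running (cache reused): t4, t8.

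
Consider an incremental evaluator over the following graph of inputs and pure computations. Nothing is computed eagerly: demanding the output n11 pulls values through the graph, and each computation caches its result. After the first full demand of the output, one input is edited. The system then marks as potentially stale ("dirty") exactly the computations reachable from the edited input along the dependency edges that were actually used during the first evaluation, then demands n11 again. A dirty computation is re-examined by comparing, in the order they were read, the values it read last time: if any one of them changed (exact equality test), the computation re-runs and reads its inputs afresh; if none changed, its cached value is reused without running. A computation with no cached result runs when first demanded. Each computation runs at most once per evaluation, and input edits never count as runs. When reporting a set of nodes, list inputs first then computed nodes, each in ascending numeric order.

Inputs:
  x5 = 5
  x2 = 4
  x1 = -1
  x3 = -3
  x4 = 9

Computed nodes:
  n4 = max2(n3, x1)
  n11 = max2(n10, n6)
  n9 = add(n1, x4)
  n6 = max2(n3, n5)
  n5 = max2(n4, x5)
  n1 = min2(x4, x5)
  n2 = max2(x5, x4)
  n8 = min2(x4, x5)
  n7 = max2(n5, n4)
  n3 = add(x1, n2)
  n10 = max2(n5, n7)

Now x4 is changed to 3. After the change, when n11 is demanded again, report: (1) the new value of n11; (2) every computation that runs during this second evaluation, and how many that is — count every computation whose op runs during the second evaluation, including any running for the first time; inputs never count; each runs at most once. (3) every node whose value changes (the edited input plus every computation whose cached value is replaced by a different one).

Initial pass — values computed on the first demand:
  n2 = max2(5, 9) = 9
  n3 = add(-1, 9) = 8
  n4 = max2(8, -1) = 8
  n5 = max2(8, 5) = 8
  n6 = max2(8, 8) = 8
  n7 = max2(8, 8) = 8
  n10 = max2(8, 8) = 8
  n11 = max2(8, 8) = 8

Second demand — change propagation:
  n2: re-runs because x4 9->3; new result 5.
  n3: re-runs because n2 9->5; new result 4.
  n4: re-runs because n3 8->4; new result 4.
  n5: re-runs because n4 8->4; new result 5.
  n6: re-runs because n3 8->4; n5 8->5; new result 5.
  n7: re-runs because n5 8->5; n4 8->4; new result 5.
  n10: re-runs because n5 8->5; n7 8->5; new result 5.
  n11: re-runs because n10 8->5; n6 8->5; new result 5.

n11 now evaluates to 5.
Run set: n2, n3, n4, n5, n6, n7, n10, n11 (8 run).
Changed values: x4, n2, n3, n4, n5, n6, n7, n10, n11.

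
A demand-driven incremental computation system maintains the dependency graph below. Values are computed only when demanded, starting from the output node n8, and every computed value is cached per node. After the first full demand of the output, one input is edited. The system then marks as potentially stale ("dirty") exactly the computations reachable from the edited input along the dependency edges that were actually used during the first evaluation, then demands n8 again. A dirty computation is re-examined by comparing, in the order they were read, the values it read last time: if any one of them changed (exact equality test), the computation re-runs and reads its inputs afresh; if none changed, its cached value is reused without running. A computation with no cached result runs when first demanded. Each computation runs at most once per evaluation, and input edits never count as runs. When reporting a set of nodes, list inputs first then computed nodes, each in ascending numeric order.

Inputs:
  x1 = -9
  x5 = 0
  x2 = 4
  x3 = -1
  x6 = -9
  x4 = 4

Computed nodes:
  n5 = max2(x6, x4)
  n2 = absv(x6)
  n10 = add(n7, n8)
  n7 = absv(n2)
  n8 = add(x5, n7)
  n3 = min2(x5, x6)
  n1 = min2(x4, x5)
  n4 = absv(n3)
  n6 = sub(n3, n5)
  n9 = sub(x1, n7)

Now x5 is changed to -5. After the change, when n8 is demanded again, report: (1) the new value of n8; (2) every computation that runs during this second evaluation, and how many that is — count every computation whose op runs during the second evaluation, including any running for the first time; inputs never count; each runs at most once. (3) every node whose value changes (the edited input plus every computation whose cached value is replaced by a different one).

New value of n8: 4.
Computations that run: n8 — 1 in total.
Values that change: x5, n8.

First evaluation (everything demanded from the output):
  n2 = absv(-9) = 9
  n7 = absv(9) = 9
  n8 = add(0, 9) = 9

Propagation after the edit:
  n8: runs — x5 0->-5; result 4.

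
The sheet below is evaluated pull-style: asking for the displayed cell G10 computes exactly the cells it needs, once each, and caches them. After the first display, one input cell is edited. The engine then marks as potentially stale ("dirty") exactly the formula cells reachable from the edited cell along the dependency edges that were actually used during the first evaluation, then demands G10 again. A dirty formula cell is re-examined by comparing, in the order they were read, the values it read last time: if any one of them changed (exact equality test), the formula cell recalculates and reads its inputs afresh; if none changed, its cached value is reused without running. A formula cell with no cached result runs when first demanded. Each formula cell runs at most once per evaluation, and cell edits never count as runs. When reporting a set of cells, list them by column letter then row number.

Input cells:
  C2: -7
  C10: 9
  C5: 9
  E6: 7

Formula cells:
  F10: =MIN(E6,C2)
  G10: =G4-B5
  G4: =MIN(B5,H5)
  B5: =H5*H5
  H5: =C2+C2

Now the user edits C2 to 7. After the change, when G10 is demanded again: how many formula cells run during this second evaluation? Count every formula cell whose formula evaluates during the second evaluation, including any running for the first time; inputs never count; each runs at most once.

First demand of the output computes:
  H5 = -7 + -7 = -14
  B5 = -14 * -14 = 196
  G4 = MIN(196, -14) = -14
  G10 = -14 - 196 = -210

After the edit, cleaning proceeds:
  H5: a read changed (C2 -7->7; C2 -7->7) — executes, giving 14.
  B5: a read changed (H5 -14->14; H5 -14->14) — executes, giving 196 — identical to its old value.
  G4: a read changed (H5 -14->14) — executes, giving 14.
  G10: a read changed (G4 -14->14) — executes, giving -182.

4 formula cells run: B5, G4, G10, H5.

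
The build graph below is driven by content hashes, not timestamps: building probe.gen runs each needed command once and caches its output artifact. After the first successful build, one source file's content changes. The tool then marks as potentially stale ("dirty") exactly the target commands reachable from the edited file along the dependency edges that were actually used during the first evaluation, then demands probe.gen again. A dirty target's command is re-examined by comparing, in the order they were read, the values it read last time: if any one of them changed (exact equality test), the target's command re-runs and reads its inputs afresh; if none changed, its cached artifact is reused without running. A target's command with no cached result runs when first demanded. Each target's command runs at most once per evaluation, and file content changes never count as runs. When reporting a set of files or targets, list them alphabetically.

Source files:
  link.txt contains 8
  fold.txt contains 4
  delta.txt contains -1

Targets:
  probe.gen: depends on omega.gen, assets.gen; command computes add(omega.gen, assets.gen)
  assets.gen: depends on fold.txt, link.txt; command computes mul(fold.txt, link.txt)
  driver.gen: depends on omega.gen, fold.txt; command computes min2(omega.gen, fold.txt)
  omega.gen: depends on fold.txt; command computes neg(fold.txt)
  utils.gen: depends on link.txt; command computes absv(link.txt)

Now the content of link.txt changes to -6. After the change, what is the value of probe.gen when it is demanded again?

Initial pass — values computed on the first demand:
  assets.gen = mul(4, 8) = 32
  omega.gen = neg(4) = -4
  probe.gen = add(-4, 32) = 28

Second demand — change propagation:
  assets.gen: re-runs because link.txt 8->-6; new result -24.
  probe.gen: re-runs because assets.gen 32->-24; new result -28.

probe.gen now evaluates to -28.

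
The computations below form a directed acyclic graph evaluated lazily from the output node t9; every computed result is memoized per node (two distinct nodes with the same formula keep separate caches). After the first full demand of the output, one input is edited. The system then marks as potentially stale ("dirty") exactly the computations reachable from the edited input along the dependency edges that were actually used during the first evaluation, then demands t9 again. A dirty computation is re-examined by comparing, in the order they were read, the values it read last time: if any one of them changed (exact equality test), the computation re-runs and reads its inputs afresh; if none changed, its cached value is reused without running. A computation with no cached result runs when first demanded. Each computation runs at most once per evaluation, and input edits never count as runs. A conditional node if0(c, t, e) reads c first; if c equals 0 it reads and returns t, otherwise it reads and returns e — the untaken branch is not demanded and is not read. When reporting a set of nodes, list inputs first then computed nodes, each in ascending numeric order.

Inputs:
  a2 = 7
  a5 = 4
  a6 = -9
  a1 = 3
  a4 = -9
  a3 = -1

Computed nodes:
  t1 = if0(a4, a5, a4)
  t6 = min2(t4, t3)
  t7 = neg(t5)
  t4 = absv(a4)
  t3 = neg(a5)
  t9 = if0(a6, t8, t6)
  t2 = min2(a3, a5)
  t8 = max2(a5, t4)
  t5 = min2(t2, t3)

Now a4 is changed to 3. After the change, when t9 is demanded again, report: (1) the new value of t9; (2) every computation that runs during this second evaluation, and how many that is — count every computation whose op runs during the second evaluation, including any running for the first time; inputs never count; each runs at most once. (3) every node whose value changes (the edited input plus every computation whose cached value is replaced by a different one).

Demanding t9 again yields -4.
2 computations run: t4, t6.
The nodes whose values change: a4, t4.
Note the absorption at t6: it re-runs yet its value is the same, leaving the output's value untouched.

First demand of the output computes:
  t3 = neg(4) = -4
  t4 = absv(-9) = 9
  t6 = min2(9, -4) = -4
  t9 = if0(a6=-9 -> else branch t6) = -4

After the edit, cleaning proceeds:
  t4: a read changed (a4 -9->3) — executes, giving 3.
  t6: a read changed (t4 9->3) — executes, giving -4 — identical to its old value.
  t9: dirty, but its reads are unchanged (a6 unchanged, t6 unchanged); cached -4 stands.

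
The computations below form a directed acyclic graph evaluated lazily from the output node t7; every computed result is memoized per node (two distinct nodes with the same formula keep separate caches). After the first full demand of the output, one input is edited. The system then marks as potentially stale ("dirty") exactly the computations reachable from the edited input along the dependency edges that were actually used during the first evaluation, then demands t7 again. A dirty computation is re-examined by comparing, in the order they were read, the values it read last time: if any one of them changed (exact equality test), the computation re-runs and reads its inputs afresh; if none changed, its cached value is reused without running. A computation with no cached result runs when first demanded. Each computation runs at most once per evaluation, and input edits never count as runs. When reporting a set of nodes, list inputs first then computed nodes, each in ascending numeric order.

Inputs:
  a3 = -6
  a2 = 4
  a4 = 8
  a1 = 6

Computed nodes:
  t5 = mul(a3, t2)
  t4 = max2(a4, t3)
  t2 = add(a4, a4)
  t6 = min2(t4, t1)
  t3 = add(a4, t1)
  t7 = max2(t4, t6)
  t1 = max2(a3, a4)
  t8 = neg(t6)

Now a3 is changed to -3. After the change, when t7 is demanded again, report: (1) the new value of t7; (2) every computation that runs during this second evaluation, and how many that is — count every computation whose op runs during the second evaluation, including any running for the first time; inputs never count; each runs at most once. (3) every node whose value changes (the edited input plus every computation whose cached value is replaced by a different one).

Demanding t7 again yields 16.
1 computations run: t1.
The nodes whose values change: a3.
Note the absorption at t1: it re-runs yet its value is the same, leaving the output's value untouched.

First demand of the output computes:
  t1 = max2(-6, 8) = 8
  t3 = add(8, 8) = 16
  t4 = max2(8, 16) = 16
  t6 = min2(16, 8) = 8
  t7 = max2(16, 8) = 16

After the edit, cleaning proceeds:
  t1: a read changed (a3 -6->-3) — executes, giving 8 — identical to its old value.
  t3: dirty, but its reads are unchanged (a4 unchanged, t1 unchanged); cached 16 stands.
  t4: dirty, but its reads are unchanged (a4 unchanged, t3 unchanged); cached 16 stands.
  t6: dirty, but its reads are unchanged (t4 unchanged, t1 unchanged); cached 8 stands.
  t7: dirty, but its reads are unchanged (t4 unchanged, t6 unchanged); cached 16 stands.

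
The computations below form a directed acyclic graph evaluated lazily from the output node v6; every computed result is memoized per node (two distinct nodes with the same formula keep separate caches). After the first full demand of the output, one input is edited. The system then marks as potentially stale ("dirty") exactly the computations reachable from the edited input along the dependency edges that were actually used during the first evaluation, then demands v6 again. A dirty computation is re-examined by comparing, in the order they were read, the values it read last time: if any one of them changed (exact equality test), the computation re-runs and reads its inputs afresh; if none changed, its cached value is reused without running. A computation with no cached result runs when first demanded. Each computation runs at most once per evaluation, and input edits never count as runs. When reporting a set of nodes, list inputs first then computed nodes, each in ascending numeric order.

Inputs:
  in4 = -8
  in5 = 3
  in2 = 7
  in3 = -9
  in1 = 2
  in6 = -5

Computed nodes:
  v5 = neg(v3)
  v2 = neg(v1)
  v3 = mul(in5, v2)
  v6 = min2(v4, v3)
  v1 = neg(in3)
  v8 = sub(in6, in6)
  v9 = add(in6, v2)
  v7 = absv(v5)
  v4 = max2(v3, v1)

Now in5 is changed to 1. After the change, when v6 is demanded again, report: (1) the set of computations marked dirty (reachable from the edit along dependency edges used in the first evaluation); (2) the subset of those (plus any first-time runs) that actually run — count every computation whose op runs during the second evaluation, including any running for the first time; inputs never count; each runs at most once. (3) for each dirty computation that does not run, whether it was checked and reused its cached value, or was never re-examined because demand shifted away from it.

The edit dirties: v3, v4, v6.
3 computations run: v3, v4, v6.
No dirty computation escaped a run.

First demand of the output computes:
  v1 = neg(-9) = 9
  v2 = neg(9) = -9
  v3 = mul(3, -9) = -27
  v4 = max2(-27, 9) = 9
  v6 = min2(9, -27) = -27

After the edit, cleaning proceeds:
  v3: a read changed (in5 3->1) — executes, giving -9.
  v4: a read changed (v3 -27->-9) — executes, giving 9 — identical to its old value.
  v6: a read changed (v3 -27->-9) — executes, giving -9.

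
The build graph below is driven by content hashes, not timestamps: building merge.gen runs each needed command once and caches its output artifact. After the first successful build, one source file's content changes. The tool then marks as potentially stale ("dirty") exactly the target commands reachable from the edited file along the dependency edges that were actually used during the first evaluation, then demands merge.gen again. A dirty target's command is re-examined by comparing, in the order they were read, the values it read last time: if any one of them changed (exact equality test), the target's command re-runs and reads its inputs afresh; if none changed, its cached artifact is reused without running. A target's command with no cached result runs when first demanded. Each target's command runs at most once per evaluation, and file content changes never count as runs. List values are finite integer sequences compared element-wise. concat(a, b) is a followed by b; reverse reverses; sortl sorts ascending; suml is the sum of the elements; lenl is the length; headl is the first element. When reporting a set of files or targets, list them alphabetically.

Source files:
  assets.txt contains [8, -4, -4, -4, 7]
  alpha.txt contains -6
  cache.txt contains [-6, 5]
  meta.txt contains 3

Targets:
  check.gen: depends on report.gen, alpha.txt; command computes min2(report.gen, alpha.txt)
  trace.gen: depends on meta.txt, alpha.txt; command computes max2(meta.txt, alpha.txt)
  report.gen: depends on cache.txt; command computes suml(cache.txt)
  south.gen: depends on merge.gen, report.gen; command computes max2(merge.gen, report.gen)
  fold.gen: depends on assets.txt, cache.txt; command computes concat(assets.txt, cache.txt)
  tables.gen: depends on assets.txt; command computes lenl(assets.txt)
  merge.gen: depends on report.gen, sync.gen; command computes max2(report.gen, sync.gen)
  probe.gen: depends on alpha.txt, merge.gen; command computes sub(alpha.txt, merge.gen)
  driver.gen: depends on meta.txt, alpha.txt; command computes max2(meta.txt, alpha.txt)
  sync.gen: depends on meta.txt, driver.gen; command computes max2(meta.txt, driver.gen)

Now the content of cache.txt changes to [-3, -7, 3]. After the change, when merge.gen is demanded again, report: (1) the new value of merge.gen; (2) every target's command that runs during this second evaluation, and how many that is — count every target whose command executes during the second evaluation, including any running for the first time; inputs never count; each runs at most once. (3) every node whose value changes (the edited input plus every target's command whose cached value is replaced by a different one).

Initial pass — values computed on the first demand:
  driver.gen = max2(3, -6) = 3
  report.gen = suml([-6, 5]) = -1
  sync.gen = max2(3, 3) = 3
  merge.gen = max2(-1, 3) = 3

Second demand — change propagation:
  report.gen: re-runs because cache.txt [-6, 5]->[-3, -7, 3]; new result -7.
  merge.gen: re-runs because report.gen -1->-7; new result 3 (unchanged).

merge.gen now evaluates to 3.
Run set: merge.gen, report.gen (2 run).
Changed values: cache.txt, report.gen.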